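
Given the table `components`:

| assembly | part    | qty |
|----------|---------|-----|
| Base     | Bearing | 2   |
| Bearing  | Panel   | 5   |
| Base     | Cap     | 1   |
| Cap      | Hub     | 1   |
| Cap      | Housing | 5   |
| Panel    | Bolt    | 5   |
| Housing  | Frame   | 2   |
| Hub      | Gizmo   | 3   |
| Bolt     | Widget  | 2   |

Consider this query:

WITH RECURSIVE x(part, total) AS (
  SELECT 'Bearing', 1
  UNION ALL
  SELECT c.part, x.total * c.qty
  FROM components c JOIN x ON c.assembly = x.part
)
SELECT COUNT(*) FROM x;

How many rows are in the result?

4

Base: (Bearing, total=1).
Iteration 1: components of {Bearing} -> Panel = 1*5 = 5.
Iteration 2: components of {Panel} -> Bolt = 5*5 = 25.
Iteration 3: components of {Bolt} -> Widget = 25*2 = 50.
Iteration 4: no further components; recursion stops.
Total rows emitted: 4.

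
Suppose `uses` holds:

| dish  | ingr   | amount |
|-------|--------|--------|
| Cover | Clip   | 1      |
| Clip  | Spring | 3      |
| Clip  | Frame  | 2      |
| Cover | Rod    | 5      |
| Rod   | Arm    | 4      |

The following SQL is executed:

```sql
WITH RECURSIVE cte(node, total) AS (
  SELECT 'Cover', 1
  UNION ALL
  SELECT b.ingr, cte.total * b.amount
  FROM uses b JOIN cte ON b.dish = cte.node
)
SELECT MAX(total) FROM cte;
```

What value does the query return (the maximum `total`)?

20

Base: (Cover, total=1).
Iteration 1: components of {Cover} -> Clip = 1*1 = 1, Rod = 1*5 = 5.
Iteration 2: components of {Clip,Rod} -> Arm = 5*4 = 20, Frame = 1*2 = 2, Spring = 1*3 = 3.
Iteration 3: no further components; recursion stops.
total values: 1, 1, 5, 3, 2, 20; the maximum is 20.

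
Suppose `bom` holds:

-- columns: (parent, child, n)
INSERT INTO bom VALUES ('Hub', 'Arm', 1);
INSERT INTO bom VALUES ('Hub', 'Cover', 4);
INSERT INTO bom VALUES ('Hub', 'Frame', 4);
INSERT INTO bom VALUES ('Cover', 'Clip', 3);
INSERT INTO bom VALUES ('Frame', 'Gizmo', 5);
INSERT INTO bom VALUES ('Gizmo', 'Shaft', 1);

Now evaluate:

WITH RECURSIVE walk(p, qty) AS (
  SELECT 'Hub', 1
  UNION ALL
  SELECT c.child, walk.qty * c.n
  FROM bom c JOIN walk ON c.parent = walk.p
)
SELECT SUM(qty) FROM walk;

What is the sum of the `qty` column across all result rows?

62

Base: (Hub, qty=1).
Iteration 1: components of {Hub} -> Arm = 1*1 = 1, Cover = 1*4 = 4, Frame = 1*4 = 4.
Iteration 2: components of {Arm,Cover,Frame} -> Clip = 4*3 = 12, Gizmo = 4*5 = 20.
Iteration 3: components of {Clip,Gizmo} -> Shaft = 20*1 = 20.
Iteration 4: no further components; recursion stops.
SUM(qty) = 1 + 1 + 4 + 4 + 12 + 20 + 20 = 62.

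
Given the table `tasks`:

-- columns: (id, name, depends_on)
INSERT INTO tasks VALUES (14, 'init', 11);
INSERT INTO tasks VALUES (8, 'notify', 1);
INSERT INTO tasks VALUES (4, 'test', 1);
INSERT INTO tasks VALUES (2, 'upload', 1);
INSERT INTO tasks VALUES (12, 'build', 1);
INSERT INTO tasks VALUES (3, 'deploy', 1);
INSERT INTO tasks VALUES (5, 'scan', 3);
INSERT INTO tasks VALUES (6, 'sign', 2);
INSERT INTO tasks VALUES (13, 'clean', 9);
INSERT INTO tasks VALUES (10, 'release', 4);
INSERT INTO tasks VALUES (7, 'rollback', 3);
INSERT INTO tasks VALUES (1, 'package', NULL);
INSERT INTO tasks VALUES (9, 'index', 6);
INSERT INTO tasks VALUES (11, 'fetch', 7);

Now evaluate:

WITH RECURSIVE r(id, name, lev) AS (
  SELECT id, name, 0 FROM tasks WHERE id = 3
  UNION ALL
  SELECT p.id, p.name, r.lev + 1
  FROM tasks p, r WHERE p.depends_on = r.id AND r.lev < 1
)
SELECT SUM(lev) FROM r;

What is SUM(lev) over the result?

Base: id=3 (deploy) at lev 0.
Iteration 1: rows with depends_on in {3} -> scan (id 5, lev 1), rollback (id 7, lev 1).
Iteration 2: lev < 1 fails for all current rows; recursion stops.
SUM(lev) = 0 + 1 + 1 = 2.

2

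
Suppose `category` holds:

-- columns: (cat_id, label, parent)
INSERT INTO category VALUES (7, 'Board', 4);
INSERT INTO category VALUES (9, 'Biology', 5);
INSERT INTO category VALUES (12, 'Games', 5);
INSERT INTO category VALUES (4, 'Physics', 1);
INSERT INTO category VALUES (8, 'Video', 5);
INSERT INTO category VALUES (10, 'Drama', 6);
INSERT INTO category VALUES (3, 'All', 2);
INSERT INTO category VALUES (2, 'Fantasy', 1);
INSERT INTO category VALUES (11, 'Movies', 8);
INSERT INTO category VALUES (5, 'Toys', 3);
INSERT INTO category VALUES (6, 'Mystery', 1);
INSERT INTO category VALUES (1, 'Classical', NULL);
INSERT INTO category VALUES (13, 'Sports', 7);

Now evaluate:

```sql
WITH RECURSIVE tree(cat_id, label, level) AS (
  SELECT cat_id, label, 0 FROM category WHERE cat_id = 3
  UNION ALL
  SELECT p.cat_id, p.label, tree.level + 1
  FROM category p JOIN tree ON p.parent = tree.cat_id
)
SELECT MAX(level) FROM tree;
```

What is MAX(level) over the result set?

Base: cat_id=3 (All) at level 0.
Iteration 1: rows with parent in {3} -> Toys (id 5, level 1).
Iteration 2: rows with parent in {5} -> Video (id 8, level 2), Biology (id 9, level 2), Games (id 12, level 2).
Iteration 3: rows with parent in {8,9,12} -> Movies (id 11, level 3).
Iteration 4: no rows with parent in {11}; recursion stops.
level values: 0, 1, 2, 2, 2, 3; the maximum is 3.

3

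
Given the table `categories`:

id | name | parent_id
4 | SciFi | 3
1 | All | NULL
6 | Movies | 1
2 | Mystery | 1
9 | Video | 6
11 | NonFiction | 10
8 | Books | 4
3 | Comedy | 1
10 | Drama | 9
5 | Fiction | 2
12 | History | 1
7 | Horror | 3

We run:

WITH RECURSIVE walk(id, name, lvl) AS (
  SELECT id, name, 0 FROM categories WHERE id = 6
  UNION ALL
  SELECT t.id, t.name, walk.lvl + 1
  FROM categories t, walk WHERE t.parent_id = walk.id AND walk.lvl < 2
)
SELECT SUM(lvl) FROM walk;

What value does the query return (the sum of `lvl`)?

3

Base: id=6 (Movies) at lvl 0.
Iteration 1: rows with parent_id in {6} -> Video (id 9, lvl 1).
Iteration 2: rows with parent_id in {9} -> Drama (id 10, lvl 2).
Iteration 3: lvl < 2 fails for all current rows; recursion stops.
SUM(lvl) = 0 + 1 + 2 = 3.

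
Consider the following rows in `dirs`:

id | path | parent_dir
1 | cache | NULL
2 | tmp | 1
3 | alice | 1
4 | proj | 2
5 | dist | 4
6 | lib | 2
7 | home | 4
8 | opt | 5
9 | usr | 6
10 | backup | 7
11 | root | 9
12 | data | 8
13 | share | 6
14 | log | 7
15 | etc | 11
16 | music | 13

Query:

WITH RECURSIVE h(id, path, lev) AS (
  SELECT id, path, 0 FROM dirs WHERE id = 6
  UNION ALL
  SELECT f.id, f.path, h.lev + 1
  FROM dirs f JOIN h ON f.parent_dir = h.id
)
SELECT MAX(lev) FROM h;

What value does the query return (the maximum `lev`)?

Base: id=6 (lib) at lev 0.
Iteration 1: rows with parent_dir in {6} -> usr (id 9, lev 1), share (id 13, lev 1).
Iteration 2: rows with parent_dir in {9,13} -> root (id 11, lev 2), music (id 16, lev 2).
Iteration 3: rows with parent_dir in {11,16} -> etc (id 15, lev 3).
Iteration 4: no rows with parent_dir in {15}; recursion stops.
lev values: 0, 1, 1, 2, 2, 3; the maximum is 3.

3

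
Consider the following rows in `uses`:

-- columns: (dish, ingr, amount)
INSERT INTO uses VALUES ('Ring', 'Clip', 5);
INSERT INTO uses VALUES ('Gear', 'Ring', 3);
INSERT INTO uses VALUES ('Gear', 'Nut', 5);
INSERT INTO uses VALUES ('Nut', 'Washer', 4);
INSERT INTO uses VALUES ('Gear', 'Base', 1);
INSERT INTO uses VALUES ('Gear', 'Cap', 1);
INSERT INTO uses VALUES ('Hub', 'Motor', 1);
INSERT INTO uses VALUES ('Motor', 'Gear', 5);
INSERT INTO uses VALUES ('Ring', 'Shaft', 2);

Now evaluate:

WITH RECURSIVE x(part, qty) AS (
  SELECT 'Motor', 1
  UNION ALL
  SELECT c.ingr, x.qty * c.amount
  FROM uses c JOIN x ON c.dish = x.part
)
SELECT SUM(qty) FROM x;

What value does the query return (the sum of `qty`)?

Base: (Motor, qty=1).
Iteration 1: components of {Motor} -> Gear = 1*5 = 5.
Iteration 2: components of {Gear} -> Base = 5*1 = 5, Cap = 5*1 = 5, Nut = 5*5 = 25, Ring = 5*3 = 15.
Iteration 3: components of {Base,Cap,Nut,Ring} -> Clip = 15*5 = 75, Shaft = 15*2 = 30, Washer = 25*4 = 100.
Iteration 4: no further components; recursion stops.
SUM(qty) = 1 + 5 + 15 + 25 + 5 + 5 + 75 + 30 + 100 = 261.

261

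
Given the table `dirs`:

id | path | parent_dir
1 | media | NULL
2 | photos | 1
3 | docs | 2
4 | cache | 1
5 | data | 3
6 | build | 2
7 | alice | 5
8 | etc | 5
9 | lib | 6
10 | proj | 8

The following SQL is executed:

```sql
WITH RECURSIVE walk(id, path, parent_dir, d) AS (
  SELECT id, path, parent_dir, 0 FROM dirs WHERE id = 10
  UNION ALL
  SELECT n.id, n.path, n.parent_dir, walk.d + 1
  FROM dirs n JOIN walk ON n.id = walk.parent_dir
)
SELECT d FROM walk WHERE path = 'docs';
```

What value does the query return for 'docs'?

3

Base: id=10 (proj), parent_dir=8, d 0.
Iteration 1: join on id=8 -> etc (id 8, parent_dir=5, d 1).
Iteration 2: join on id=5 -> data (id 5, parent_dir=3, d 2).
Iteration 3: join on id=3 -> docs (id 3, parent_dir=2, d 3).
Iteration 4: join on id=2 -> photos (id 2, parent_dir=1, d 4).
Iteration 5: join on id=1 -> media (id 1, parent_dir=NULL, d 5).
Iteration 6: parent_dir is NULL; no match; recursion stops.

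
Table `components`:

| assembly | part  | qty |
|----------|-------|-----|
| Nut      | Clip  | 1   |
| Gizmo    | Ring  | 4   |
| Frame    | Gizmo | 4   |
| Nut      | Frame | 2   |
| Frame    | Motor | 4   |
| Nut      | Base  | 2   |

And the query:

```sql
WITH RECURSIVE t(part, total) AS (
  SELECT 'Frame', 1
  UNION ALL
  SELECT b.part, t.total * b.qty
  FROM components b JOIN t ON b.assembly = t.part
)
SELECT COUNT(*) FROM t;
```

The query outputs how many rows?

4

Base: (Frame, total=1).
Iteration 1: components of {Frame} -> Gizmo = 1*4 = 4, Motor = 1*4 = 4.
Iteration 2: components of {Gizmo,Motor} -> Ring = 4*4 = 16.
Iteration 3: no further components; recursion stops.
Total rows emitted: 4.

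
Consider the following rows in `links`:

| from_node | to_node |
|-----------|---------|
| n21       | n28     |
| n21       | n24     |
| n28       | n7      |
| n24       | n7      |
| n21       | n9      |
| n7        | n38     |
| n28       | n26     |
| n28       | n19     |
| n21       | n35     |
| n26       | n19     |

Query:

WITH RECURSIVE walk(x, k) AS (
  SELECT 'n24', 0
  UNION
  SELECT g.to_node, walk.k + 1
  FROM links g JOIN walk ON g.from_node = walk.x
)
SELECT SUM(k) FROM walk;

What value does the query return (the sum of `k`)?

Base: (n24, k=0).
Iteration 1: edges from {n24} -> (n7, k=1).
Iteration 2: edges from {n7} -> (n38, k=2).
Iteration 3: no outgoing edges from {n38}; recursion stops.
SUM(k) = 0 + 1 + 2 = 3.

3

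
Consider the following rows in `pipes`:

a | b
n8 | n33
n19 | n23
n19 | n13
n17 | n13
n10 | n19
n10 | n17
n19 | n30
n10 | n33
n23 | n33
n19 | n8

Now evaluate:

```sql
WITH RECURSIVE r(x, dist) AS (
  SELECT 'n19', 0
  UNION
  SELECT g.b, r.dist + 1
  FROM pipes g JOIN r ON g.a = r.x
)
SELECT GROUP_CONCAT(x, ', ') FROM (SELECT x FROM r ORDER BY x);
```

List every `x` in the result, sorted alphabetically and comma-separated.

Base: (n19, dist=0).
Iteration 1: edges from {n19} -> (n13, dist=1), (n23, dist=1), (n30, dist=1), (n8, dist=1).
Iteration 2: edges from {n13,n23,n30,n8} -> (n33, dist=2). [UNION drops 1 duplicate row(s)]
Iteration 3: no outgoing edges from {n33}; recursion stops.

n13, n19, n23, n30, n33, n8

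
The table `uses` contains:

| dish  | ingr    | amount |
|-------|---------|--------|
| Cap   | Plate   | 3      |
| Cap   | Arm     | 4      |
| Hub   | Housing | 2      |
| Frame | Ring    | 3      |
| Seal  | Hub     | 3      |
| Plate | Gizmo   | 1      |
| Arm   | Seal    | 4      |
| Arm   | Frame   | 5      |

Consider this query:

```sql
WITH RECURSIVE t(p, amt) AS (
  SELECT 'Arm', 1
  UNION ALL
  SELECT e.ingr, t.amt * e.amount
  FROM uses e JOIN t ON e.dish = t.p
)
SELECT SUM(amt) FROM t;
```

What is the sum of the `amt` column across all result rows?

Base: (Arm, amt=1).
Iteration 1: components of {Arm} -> Frame = 1*5 = 5, Seal = 1*4 = 4.
Iteration 2: components of {Frame,Seal} -> Hub = 4*3 = 12, Ring = 5*3 = 15.
Iteration 3: components of {Hub,Ring} -> Housing = 12*2 = 24.
Iteration 4: no further components; recursion stops.
SUM(amt) = 1 + 4 + 5 + 12 + 15 + 24 = 61.

61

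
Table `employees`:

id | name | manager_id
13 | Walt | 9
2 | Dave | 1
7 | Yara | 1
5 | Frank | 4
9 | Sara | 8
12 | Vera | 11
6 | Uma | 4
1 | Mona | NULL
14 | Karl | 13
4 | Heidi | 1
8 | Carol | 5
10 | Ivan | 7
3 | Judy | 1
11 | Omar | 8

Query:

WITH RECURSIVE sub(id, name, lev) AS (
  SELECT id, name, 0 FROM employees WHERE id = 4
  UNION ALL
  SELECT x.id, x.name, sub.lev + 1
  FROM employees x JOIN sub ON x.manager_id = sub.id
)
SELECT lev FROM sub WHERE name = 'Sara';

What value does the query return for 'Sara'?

Base: id=4 (Heidi) at lev 0.
Iteration 1: rows with manager_id in {4} -> Frank (id 5, lev 1), Uma (id 6, lev 1).
Iteration 2: rows with manager_id in {5,6} -> Carol (id 8, lev 2).
Iteration 3: rows with manager_id in {8} -> Sara (id 9, lev 3), Omar (id 11, lev 3).
Iteration 4: rows with manager_id in {9,11} -> Vera (id 12, lev 4), Walt (id 13, lev 4).
Iteration 5: rows with manager_id in {12,13} -> Karl (id 14, lev 5).
Iteration 6: no rows with manager_id in {14}; recursion stops.

3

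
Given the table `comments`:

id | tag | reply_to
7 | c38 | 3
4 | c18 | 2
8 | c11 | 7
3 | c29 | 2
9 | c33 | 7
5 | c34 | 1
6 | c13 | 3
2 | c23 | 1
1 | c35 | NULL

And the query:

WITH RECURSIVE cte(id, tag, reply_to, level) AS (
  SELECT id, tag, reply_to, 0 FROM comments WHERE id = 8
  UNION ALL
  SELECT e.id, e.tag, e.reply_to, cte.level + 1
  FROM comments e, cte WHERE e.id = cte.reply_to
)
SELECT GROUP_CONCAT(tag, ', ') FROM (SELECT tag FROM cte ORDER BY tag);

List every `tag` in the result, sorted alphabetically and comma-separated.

c11, c23, c29, c35, c38

Base: id=8 (c11), reply_to=7, level 0.
Iteration 1: join on id=7 -> c38 (id 7, reply_to=3, level 1).
Iteration 2: join on id=3 -> c29 (id 3, reply_to=2, level 2).
Iteration 3: join on id=2 -> c23 (id 2, reply_to=1, level 3).
Iteration 4: join on id=1 -> c35 (id 1, reply_to=NULL, level 4).
Iteration 5: reply_to is NULL; no match; recursion stops.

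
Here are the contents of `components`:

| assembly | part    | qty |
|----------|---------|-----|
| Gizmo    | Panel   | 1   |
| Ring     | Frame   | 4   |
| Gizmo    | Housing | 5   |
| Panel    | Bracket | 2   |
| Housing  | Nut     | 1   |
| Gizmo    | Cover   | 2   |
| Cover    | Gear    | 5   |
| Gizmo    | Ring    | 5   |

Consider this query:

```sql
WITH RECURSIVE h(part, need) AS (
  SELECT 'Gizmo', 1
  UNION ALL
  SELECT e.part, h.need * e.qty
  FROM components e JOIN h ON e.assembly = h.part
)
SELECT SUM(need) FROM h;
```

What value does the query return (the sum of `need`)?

Base: (Gizmo, need=1).
Iteration 1: components of {Gizmo} -> Cover = 1*2 = 2, Housing = 1*5 = 5, Panel = 1*1 = 1, Ring = 1*5 = 5.
Iteration 2: components of {Cover,Housing,Panel,Ring} -> Bracket = 1*2 = 2, Frame = 5*4 = 20, Gear = 2*5 = 10, Nut = 5*1 = 5.
Iteration 3: no further components; recursion stops.
SUM(need) = 1 + 5 + 1 + 2 + 5 + 20 + 2 + 10 + 5 = 51.

51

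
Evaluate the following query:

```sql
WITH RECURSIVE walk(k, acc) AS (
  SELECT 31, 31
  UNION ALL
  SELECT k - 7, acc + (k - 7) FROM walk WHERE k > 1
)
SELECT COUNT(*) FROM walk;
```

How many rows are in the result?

Base: k=31, acc=31.
Iteration 1: 31 > 1 holds -> k = 31 - 7 = 24, acc = 31 + 24 = 55.
Iteration 2: 24 > 1 holds -> k = 24 - 7 = 17, acc = 55 + 17 = 72.
Iteration 3: 17 > 1 holds -> k = 17 - 7 = 10, acc = 72 + 10 = 82.
Iteration 4: 10 > 1 holds -> k = 10 - 7 = 3, acc = 82 + 3 = 85.
Iteration 5: 3 > 1 holds -> k = 3 - 7 = -4, acc = 85 + -4 = 81.
Iteration 6: -4 > 1 fails; recursion stops.
Total rows emitted: 6.

6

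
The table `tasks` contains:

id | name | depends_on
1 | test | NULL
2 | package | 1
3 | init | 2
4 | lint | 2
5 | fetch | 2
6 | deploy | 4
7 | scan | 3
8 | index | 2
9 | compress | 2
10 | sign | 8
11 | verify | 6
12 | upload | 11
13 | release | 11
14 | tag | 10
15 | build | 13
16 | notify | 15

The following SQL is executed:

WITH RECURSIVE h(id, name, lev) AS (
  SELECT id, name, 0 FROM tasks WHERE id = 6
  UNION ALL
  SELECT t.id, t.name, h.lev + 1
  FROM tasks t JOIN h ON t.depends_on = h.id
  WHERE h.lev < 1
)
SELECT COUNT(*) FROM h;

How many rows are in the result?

Base: id=6 (deploy) at lev 0.
Iteration 1: rows with depends_on in {6} -> verify (id 11, lev 1).
Iteration 2: lev < 1 fails for all current rows; recursion stops.
Total rows emitted: 2.

2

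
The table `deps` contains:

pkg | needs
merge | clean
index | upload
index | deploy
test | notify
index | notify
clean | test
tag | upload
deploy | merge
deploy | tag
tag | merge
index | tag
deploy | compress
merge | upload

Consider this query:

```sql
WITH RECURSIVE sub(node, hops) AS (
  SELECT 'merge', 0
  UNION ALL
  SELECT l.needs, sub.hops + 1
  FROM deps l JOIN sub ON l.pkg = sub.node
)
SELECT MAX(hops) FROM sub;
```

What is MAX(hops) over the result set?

Base: (merge, hops=0).
Iteration 1: edges from {merge} -> (clean, hops=1), (upload, hops=1).
Iteration 2: edges from {clean,upload} -> (test, hops=2).
Iteration 3: edges from {test} -> (notify, hops=3).
Iteration 4: no outgoing edges from {notify}; recursion stops.
hops values: 0, 1, 1, 2, 3; the maximum is 3.

3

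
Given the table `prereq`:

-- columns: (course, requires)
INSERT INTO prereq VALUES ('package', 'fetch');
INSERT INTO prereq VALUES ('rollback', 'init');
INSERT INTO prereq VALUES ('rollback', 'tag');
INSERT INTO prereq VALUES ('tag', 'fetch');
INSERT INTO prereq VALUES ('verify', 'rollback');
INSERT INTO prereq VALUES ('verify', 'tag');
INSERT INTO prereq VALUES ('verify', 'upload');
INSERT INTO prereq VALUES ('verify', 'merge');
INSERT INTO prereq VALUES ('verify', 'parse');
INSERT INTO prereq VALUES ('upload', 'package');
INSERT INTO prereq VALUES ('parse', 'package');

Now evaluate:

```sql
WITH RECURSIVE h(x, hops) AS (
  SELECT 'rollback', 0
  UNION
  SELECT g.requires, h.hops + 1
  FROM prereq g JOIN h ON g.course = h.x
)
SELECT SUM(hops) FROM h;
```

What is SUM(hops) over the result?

Base: (rollback, hops=0).
Iteration 1: edges from {rollback} -> (init, hops=1), (tag, hops=1).
Iteration 2: edges from {init,tag} -> (fetch, hops=2).
Iteration 3: no outgoing edges from {fetch}; recursion stops.
SUM(hops) = 0 + 1 + 1 + 2 = 4.

4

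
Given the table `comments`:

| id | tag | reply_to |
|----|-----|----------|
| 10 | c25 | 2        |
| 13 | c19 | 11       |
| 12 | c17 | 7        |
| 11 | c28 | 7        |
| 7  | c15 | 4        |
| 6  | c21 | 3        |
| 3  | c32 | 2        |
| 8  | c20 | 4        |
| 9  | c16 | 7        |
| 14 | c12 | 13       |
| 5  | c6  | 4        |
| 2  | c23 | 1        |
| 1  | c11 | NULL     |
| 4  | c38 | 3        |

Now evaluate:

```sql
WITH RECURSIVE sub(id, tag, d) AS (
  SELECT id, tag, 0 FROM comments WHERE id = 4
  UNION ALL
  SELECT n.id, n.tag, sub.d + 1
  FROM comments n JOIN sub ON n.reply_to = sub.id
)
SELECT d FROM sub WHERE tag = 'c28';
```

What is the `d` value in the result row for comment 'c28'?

Base: id=4 (c38) at d 0.
Iteration 1: rows with reply_to in {4} -> c6 (id 5, d 1), c15 (id 7, d 1), c20 (id 8, d 1).
Iteration 2: rows with reply_to in {5,7,8} -> c16 (id 9, d 2), c28 (id 11, d 2), c17 (id 12, d 2).
Iteration 3: rows with reply_to in {9,11,12} -> c19 (id 13, d 3).
Iteration 4: rows with reply_to in {13} -> c12 (id 14, d 4).
Iteration 5: no rows with reply_to in {14}; recursion stops.

2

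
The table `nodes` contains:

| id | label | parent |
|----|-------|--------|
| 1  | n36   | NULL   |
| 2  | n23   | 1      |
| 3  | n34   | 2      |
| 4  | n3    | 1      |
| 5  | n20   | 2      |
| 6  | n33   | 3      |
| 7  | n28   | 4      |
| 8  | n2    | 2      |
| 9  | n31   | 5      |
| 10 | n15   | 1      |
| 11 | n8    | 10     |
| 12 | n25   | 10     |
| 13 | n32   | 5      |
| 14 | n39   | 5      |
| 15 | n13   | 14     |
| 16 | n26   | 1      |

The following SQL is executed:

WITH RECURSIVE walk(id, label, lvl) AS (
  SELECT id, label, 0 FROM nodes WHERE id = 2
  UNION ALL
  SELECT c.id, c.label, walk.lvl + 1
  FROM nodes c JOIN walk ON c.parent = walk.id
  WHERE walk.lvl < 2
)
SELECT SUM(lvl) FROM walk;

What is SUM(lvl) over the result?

11

Base: id=2 (n23) at lvl 0.
Iteration 1: rows with parent in {2} -> n34 (id 3, lvl 1), n20 (id 5, lvl 1), n2 (id 8, lvl 1).
Iteration 2: rows with parent in {3,5,8} -> n33 (id 6, lvl 2), n31 (id 9, lvl 2), n32 (id 13, lvl 2), n39 (id 14, lvl 2).
Iteration 3: lvl < 2 fails for all current rows; recursion stops.
SUM(lvl) = 0 + 1 + 1 + 1 + 2 + 2 + 2 + 2 = 11.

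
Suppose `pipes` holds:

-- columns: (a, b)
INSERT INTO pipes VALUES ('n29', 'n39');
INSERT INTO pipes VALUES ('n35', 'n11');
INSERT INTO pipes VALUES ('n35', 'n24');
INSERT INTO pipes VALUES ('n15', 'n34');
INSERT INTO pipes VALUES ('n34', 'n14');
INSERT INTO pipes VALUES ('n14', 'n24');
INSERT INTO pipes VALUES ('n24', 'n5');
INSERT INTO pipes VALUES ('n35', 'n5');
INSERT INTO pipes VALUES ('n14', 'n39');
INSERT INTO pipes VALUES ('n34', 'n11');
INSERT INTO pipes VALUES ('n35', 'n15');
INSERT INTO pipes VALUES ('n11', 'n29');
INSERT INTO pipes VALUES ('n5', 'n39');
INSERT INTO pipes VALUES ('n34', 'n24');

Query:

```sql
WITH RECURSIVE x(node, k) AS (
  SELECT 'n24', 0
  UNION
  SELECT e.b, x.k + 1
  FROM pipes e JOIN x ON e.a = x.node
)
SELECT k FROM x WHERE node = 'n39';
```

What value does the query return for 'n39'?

Base: (n24, k=0).
Iteration 1: edges from {n24} -> (n5, k=1).
Iteration 2: edges from {n5} -> (n39, k=2).
Iteration 3: no outgoing edges from {n39}; recursion stops.

2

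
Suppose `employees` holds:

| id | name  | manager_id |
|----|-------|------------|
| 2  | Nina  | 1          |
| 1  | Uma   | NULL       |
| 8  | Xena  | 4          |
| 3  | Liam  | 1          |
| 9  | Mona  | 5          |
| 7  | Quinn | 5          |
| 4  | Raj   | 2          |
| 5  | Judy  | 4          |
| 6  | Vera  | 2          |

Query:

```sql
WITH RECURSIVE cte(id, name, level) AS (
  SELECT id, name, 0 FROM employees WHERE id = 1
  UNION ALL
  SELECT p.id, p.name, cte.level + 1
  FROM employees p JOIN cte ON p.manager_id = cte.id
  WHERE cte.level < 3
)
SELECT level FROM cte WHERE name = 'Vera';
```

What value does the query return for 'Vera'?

Base: id=1 (Uma) at level 0.
Iteration 1: rows with manager_id in {1} -> Nina (id 2, level 1), Liam (id 3, level 1).
Iteration 2: rows with manager_id in {2,3} -> Raj (id 4, level 2), Vera (id 6, level 2).
Iteration 3: rows with manager_id in {4,6} -> Judy (id 5, level 3), Xena (id 8, level 3).
Iteration 4: level < 3 fails for all current rows; recursion stops.

2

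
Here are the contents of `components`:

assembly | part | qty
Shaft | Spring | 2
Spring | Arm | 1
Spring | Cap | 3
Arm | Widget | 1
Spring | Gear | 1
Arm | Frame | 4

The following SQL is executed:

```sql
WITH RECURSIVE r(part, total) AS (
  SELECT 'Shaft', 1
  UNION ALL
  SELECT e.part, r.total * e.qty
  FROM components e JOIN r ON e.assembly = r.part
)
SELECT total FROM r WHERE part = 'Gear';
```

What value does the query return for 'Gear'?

Base: (Shaft, total=1).
Iteration 1: components of {Shaft} -> Spring = 1*2 = 2.
Iteration 2: components of {Spring} -> Arm = 2*1 = 2, Cap = 2*3 = 6, Gear = 2*1 = 2.
Iteration 3: components of {Arm,Cap,Gear} -> Frame = 2*4 = 8, Widget = 2*1 = 2.
Iteration 4: no further components; recursion stops.

2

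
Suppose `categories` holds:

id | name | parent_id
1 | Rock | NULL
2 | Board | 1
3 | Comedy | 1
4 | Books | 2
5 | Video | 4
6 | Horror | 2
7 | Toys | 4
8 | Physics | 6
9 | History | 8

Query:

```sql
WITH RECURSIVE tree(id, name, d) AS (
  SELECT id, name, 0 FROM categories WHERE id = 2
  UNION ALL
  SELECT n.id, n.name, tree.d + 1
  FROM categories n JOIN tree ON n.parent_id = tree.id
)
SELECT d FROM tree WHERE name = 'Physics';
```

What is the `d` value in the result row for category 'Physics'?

2

Base: id=2 (Board) at d 0.
Iteration 1: rows with parent_id in {2} -> Books (id 4, d 1), Horror (id 6, d 1).
Iteration 2: rows with parent_id in {4,6} -> Video (id 5, d 2), Toys (id 7, d 2), Physics (id 8, d 2).
Iteration 3: rows with parent_id in {5,7,8} -> History (id 9, d 3).
Iteration 4: no rows with parent_id in {9}; recursion stops.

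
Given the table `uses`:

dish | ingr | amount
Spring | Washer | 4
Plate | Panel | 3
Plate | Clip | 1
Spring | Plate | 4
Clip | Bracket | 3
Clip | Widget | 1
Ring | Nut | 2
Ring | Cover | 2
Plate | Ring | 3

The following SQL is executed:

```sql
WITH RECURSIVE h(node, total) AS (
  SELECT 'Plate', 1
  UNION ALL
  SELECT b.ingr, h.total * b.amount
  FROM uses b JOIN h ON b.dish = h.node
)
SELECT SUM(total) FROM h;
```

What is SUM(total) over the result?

Base: (Plate, total=1).
Iteration 1: components of {Plate} -> Clip = 1*1 = 1, Panel = 1*3 = 3, Ring = 1*3 = 3.
Iteration 2: components of {Clip,Panel,Ring} -> Bracket = 1*3 = 3, Cover = 3*2 = 6, Nut = 3*2 = 6, Widget = 1*1 = 1.
Iteration 3: no further components; recursion stops.
SUM(total) = 1 + 3 + 3 + 1 + 6 + 6 + 1 + 3 = 24.

24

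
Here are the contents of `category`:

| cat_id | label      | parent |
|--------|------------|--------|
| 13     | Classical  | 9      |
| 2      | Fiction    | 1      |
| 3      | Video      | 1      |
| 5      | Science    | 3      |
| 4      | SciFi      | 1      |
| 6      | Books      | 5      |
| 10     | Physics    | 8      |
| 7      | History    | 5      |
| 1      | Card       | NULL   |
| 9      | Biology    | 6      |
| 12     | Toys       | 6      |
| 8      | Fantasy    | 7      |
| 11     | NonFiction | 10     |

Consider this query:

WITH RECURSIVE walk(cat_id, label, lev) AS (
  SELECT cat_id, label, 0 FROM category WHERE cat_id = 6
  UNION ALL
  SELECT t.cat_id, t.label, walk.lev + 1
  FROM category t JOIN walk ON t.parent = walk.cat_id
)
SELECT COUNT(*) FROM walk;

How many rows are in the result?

4

Base: cat_id=6 (Books) at lev 0.
Iteration 1: rows with parent in {6} -> Biology (id 9, lev 1), Toys (id 12, lev 1).
Iteration 2: rows with parent in {9,12} -> Classical (id 13, lev 2).
Iteration 3: no rows with parent in {13}; recursion stops.
Total rows emitted: 4.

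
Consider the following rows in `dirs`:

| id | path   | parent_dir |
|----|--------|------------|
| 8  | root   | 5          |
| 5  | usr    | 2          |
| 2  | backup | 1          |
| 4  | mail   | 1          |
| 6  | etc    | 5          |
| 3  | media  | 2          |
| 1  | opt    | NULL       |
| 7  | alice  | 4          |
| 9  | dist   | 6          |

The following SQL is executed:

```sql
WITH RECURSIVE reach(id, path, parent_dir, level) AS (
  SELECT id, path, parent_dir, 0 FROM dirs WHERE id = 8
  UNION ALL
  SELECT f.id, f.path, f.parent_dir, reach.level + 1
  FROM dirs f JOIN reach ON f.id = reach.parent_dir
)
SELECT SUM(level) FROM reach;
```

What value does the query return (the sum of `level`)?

6

Base: id=8 (root), parent_dir=5, level 0.
Iteration 1: join on id=5 -> usr (id 5, parent_dir=2, level 1).
Iteration 2: join on id=2 -> backup (id 2, parent_dir=1, level 2).
Iteration 3: join on id=1 -> opt (id 1, parent_dir=NULL, level 3).
Iteration 4: parent_dir is NULL; no match; recursion stops.
SUM(level) = 0 + 1 + 2 + 3 = 6.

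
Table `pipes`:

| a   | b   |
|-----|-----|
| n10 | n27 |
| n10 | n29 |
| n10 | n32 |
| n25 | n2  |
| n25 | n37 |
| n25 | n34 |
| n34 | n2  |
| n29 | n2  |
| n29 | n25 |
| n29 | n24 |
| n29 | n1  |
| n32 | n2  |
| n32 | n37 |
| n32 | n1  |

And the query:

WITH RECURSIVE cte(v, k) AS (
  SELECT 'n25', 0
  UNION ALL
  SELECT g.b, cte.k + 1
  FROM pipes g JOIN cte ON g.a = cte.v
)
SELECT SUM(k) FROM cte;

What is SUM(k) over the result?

5

Base: (n25, k=0).
Iteration 1: edges from {n25} -> (n2, k=1), (n34, k=1), (n37, k=1).
Iteration 2: edges from {n2,n34,n37} -> (n2, k=2).
Iteration 3: no outgoing edges from {n2}; recursion stops.
SUM(k) = 0 + 1 + 1 + 1 + 2 = 5.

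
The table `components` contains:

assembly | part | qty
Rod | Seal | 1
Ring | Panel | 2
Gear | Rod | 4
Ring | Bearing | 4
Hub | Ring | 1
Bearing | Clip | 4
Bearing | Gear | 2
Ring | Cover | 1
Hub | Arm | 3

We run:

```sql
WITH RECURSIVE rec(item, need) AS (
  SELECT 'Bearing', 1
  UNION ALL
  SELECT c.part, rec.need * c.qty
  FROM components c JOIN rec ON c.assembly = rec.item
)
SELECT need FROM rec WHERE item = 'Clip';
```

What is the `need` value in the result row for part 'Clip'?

4

Base: (Bearing, need=1).
Iteration 1: components of {Bearing} -> Clip = 1*4 = 4, Gear = 1*2 = 2.
Iteration 2: components of {Clip,Gear} -> Rod = 2*4 = 8.
Iteration 3: components of {Rod} -> Seal = 8*1 = 8.
Iteration 4: no further components; recursion stops.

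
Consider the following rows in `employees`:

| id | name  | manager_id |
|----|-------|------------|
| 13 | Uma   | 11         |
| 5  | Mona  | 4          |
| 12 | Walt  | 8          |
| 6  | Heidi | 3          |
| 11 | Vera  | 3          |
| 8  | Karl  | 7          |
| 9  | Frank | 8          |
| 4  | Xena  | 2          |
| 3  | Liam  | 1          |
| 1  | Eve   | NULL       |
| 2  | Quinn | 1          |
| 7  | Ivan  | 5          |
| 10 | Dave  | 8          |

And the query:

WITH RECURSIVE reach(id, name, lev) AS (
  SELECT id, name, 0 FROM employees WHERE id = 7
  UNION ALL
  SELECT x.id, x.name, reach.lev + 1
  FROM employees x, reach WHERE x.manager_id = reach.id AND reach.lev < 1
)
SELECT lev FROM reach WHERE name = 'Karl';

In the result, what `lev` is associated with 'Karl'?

1

Base: id=7 (Ivan) at lev 0.
Iteration 1: rows with manager_id in {7} -> Karl (id 8, lev 1).
Iteration 2: lev < 1 fails for all current rows; recursion stops.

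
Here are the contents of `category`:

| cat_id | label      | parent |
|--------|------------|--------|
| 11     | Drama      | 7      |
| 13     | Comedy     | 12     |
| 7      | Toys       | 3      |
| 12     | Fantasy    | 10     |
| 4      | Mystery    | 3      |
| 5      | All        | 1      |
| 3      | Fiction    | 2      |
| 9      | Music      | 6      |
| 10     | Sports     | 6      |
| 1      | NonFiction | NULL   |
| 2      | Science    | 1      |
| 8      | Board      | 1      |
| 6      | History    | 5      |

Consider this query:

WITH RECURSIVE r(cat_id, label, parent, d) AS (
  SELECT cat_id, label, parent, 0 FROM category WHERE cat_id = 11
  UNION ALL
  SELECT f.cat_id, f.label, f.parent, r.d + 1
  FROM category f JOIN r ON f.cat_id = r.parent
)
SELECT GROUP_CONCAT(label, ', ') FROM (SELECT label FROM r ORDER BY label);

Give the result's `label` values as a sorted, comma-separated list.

Base: cat_id=11 (Drama), parent=7, d 0.
Iteration 1: join on cat_id=7 -> Toys (id 7, parent=3, d 1).
Iteration 2: join on cat_id=3 -> Fiction (id 3, parent=2, d 2).
Iteration 3: join on cat_id=2 -> Science (id 2, parent=1, d 3).
Iteration 4: join on cat_id=1 -> NonFiction (id 1, parent=NULL, d 4).
Iteration 5: parent is NULL; no match; recursion stops.

Drama, Fiction, NonFiction, Science, Toys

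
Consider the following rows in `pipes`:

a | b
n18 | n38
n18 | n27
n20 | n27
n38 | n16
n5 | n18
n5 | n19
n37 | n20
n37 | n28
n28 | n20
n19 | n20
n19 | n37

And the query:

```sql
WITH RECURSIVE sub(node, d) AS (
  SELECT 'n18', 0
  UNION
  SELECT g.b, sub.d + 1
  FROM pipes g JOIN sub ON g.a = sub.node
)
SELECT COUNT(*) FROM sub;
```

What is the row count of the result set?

4

Base: (n18, d=0).
Iteration 1: edges from {n18} -> (n27, d=1), (n38, d=1).
Iteration 2: edges from {n27,n38} -> (n16, d=2).
Iteration 3: no outgoing edges from {n16}; recursion stops.
Total rows emitted: 4.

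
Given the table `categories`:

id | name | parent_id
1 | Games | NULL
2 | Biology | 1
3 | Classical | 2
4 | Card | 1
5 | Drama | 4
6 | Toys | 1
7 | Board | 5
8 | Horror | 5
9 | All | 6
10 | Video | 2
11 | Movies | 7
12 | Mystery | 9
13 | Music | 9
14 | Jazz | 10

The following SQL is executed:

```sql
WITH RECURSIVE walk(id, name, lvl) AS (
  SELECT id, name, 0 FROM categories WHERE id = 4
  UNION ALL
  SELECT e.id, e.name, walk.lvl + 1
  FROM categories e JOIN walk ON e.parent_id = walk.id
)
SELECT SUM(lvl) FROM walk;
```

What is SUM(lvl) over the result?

Base: id=4 (Card) at lvl 0.
Iteration 1: rows with parent_id in {4} -> Drama (id 5, lvl 1).
Iteration 2: rows with parent_id in {5} -> Board (id 7, lvl 2), Horror (id 8, lvl 2).
Iteration 3: rows with parent_id in {7,8} -> Movies (id 11, lvl 3).
Iteration 4: no rows with parent_id in {11}; recursion stops.
SUM(lvl) = 0 + 1 + 2 + 2 + 3 = 8.

8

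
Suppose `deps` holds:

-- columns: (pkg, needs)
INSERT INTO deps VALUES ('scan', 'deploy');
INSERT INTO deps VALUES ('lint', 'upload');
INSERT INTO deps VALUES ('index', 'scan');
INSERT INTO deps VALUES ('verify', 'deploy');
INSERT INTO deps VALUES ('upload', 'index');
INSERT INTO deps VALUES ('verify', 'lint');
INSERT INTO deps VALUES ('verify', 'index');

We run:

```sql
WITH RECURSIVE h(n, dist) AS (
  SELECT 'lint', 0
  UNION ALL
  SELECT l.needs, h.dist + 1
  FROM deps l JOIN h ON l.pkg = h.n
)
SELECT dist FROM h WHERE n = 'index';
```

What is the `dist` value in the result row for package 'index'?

2

Base: (lint, dist=0).
Iteration 1: edges from {lint} -> (upload, dist=1).
Iteration 2: edges from {upload} -> (index, dist=2).
Iteration 3: edges from {index} -> (scan, dist=3).
Iteration 4: edges from {scan} -> (deploy, dist=4).
Iteration 5: no outgoing edges from {deploy}; recursion stops.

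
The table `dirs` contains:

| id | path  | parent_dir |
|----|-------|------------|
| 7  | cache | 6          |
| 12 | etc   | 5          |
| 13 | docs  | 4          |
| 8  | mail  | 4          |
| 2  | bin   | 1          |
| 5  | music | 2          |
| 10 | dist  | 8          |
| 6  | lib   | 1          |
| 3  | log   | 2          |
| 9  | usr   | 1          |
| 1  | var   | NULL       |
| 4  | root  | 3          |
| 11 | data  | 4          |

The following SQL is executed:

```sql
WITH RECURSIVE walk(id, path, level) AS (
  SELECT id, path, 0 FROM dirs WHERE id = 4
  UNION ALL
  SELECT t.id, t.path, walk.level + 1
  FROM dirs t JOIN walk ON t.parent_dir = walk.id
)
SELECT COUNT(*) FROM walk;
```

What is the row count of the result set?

Base: id=4 (root) at level 0.
Iteration 1: rows with parent_dir in {4} -> mail (id 8, level 1), data (id 11, level 1), docs (id 13, level 1).
Iteration 2: rows with parent_dir in {8,11,13} -> dist (id 10, level 2).
Iteration 3: no rows with parent_dir in {10}; recursion stops.
Total rows emitted: 5.

5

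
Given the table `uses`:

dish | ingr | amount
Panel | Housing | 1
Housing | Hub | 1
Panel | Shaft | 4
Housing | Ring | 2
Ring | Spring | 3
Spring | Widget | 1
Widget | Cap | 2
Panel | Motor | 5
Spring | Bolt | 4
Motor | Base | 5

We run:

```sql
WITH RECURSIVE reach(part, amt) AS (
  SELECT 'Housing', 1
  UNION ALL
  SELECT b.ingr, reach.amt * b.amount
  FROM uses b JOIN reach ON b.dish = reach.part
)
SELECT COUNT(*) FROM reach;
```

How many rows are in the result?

Base: (Housing, amt=1).
Iteration 1: components of {Housing} -> Hub = 1*1 = 1, Ring = 1*2 = 2.
Iteration 2: components of {Hub,Ring} -> Spring = 2*3 = 6.
Iteration 3: components of {Spring} -> Bolt = 6*4 = 24, Widget = 6*1 = 6.
Iteration 4: components of {Bolt,Widget} -> Cap = 6*2 = 12.
Iteration 5: no further components; recursion stops.
Total rows emitted: 7.

7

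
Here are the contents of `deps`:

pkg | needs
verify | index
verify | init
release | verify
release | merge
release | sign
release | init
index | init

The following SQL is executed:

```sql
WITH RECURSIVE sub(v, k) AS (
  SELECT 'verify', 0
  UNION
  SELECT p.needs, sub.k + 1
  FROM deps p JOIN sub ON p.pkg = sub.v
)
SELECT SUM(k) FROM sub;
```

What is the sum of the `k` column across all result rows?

Base: (verify, k=0).
Iteration 1: edges from {verify} -> (index, k=1), (init, k=1).
Iteration 2: edges from {index,init} -> (init, k=2).
Iteration 3: no outgoing edges from {init}; recursion stops.
SUM(k) = 0 + 1 + 1 + 2 = 4.

4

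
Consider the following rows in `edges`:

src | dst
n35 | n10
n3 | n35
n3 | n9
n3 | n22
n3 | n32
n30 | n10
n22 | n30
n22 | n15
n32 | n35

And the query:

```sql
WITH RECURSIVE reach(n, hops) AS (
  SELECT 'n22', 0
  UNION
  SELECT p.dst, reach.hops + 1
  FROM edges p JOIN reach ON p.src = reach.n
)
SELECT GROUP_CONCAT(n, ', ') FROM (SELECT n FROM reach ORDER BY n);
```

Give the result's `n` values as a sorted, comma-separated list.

Base: (n22, hops=0).
Iteration 1: edges from {n22} -> (n15, hops=1), (n30, hops=1).
Iteration 2: edges from {n15,n30} -> (n10, hops=2).
Iteration 3: no outgoing edges from {n10}; recursion stops.

n10, n15, n22, n30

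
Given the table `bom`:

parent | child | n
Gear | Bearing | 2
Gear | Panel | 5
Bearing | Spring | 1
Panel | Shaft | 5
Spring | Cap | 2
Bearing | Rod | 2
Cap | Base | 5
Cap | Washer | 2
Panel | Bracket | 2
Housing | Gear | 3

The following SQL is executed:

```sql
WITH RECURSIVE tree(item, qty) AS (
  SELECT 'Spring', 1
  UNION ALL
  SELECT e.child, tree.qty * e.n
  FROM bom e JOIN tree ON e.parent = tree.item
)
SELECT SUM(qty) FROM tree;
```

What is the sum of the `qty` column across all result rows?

17

Base: (Spring, qty=1).
Iteration 1: components of {Spring} -> Cap = 1*2 = 2.
Iteration 2: components of {Cap} -> Base = 2*5 = 10, Washer = 2*2 = 4.
Iteration 3: no further components; recursion stops.
SUM(qty) = 1 + 2 + 10 + 4 = 17.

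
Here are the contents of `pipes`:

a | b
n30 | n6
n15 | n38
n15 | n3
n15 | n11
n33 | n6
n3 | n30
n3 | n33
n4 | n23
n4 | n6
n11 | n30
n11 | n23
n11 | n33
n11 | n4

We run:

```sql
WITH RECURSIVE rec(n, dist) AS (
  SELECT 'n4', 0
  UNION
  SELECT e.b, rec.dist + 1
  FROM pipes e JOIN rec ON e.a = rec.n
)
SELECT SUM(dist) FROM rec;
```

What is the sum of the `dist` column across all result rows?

Base: (n4, dist=0).
Iteration 1: edges from {n4} -> (n23, dist=1), (n6, dist=1).
Iteration 2: no outgoing edges from {n23,n6}; recursion stops.
SUM(dist) = 0 + 1 + 1 = 2.

2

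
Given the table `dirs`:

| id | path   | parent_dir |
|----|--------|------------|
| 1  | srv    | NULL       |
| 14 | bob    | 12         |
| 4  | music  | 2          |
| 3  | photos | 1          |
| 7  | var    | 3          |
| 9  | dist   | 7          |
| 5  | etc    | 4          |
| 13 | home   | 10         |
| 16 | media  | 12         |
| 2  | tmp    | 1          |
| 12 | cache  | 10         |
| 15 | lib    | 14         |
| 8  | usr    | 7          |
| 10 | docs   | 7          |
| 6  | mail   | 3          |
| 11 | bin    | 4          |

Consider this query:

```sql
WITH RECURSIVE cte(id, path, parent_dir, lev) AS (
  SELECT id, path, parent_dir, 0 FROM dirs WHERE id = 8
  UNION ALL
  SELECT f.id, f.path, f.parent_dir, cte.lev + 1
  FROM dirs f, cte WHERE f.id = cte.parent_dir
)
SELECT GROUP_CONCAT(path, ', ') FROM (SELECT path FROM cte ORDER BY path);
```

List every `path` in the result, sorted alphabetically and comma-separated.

photos, srv, usr, var

Base: id=8 (usr), parent_dir=7, lev 0.
Iteration 1: join on id=7 -> var (id 7, parent_dir=3, lev 1).
Iteration 2: join on id=3 -> photos (id 3, parent_dir=1, lev 2).
Iteration 3: join on id=1 -> srv (id 1, parent_dir=NULL, lev 3).
Iteration 4: parent_dir is NULL; no match; recursion stops.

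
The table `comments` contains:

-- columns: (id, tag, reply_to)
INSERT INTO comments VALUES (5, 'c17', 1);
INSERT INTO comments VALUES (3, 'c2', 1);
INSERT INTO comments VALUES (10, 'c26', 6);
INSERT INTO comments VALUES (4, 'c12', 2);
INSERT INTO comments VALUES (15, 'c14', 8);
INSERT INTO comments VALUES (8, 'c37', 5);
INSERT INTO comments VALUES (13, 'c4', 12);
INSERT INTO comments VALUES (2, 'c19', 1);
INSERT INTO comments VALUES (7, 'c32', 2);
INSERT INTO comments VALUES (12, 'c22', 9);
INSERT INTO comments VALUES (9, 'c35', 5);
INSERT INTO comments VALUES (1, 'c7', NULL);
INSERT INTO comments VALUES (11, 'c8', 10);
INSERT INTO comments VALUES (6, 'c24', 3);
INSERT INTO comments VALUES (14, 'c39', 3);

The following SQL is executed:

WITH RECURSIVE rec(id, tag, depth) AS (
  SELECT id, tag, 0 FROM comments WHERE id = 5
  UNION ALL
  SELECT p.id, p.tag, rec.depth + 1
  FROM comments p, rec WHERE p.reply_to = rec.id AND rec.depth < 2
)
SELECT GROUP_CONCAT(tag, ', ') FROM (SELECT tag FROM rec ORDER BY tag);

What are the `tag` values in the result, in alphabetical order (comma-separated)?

c14, c17, c22, c35, c37

Base: id=5 (c17) at depth 0.
Iteration 1: rows with reply_to in {5} -> c37 (id 8, depth 1), c35 (id 9, depth 1).
Iteration 2: rows with reply_to in {8,9} -> c22 (id 12, depth 2), c14 (id 15, depth 2).
Iteration 3: depth < 2 fails for all current rows; recursion stops.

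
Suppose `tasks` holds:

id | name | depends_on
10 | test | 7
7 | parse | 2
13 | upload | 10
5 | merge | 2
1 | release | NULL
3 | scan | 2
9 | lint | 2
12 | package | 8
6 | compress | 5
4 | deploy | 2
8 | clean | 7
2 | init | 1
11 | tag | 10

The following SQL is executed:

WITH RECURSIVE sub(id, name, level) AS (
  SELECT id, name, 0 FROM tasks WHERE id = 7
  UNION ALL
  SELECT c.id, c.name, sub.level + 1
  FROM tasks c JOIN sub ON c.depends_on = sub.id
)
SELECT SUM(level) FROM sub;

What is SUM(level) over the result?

Base: id=7 (parse) at level 0.
Iteration 1: rows with depends_on in {7} -> clean (id 8, level 1), test (id 10, level 1).
Iteration 2: rows with depends_on in {8,10} -> tag (id 11, level 2), package (id 12, level 2), upload (id 13, level 2).
Iteration 3: no rows with depends_on in {11,12,13}; recursion stops.
SUM(level) = 0 + 1 + 1 + 2 + 2 + 2 = 8.

8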